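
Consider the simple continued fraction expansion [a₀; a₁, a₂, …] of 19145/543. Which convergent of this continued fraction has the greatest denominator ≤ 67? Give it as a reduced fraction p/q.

a_0 = 35: 35/1  (≤ bound)
a_1 = 3: 106/3  (≤ bound)
a_2 = 1: 141/4  (≤ bound)
a_3 = 7: 1093/31  (≤ bound)
a_4 = 4: 4513/128  (> 67, stop)

1093/31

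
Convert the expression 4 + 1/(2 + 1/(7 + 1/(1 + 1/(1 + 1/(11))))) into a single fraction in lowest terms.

1649/369

Start with 11.
1 + 1/(11/1) = 1 + 1/11 = 12/11
1 + 1/(12/11) = 1 + 11/12 = 23/12
7 + 1/(23/12) = 7 + 12/23 = 173/23
2 + 1/(173/23) = 2 + 23/173 = 369/173
4 + 1/(369/173) = 4 + 173/369 = 1649/369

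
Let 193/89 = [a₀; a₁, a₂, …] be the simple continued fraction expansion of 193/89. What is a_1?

5

193 = 2·89 + 15, so a_0 = 2
89 = 5·15 + 14, so a_1 = 5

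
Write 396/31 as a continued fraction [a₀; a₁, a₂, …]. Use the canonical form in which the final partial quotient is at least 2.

[12; 1, 3, 2, 3]

Run the Euclidean algorithm, recording each quotient:
396 ÷ 31 → quotient 12, remainder 24
31 ÷ 24 → quotient 1, remainder 7
24 ÷ 7 → quotient 3, remainder 3
7 ÷ 3 → quotient 2, remainder 1
3 ÷ 1 → quotient 3, remainder 0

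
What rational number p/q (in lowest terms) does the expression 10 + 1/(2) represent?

21/2

Start with 2.
10 + 1/(2/1) = 10 + 1/2 = 21/2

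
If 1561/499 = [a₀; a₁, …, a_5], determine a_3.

⌊1561/499⌋ = 3, remainder 64
⌊499/64⌋ = 7, remainder 51
⌊64/51⌋ = 1, remainder 13
⌊51/13⌋ = 3, remainder 12

3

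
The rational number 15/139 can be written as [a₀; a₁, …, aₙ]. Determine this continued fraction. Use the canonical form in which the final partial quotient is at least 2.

[0; 9, 3, 1, 3]

Repeatedly divide and take the remainder:
⌊15/139⌋ = 0, remainder 15
⌊139/15⌋ = 9, remainder 4
⌊15/4⌋ = 3, remainder 3
⌊4/3⌋ = 1, remainder 1
⌊3/1⌋ = 3, remainder 0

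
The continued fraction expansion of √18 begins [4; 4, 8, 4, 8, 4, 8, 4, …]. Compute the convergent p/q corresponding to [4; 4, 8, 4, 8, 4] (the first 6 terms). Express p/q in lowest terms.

Start with 4.
8 + 1/(4/1) = 8 + 1/4 = 33/4
4 + 1/(33/4) = 4 + 4/33 = 136/33
8 + 1/(136/33) = 8 + 33/136 = 1121/136
4 + 1/(1121/136) = 4 + 136/1121 = 4620/1121
4 + 1/(4620/1121) = 4 + 1121/4620 = 19601/4620

19601/4620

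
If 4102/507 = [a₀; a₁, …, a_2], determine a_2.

46

Run the Euclidean algorithm, recording each quotient:
4102 ÷ 507 → quotient 8, remainder 46
507 ÷ 46 → quotient 11, remainder 1
46 ÷ 1 → quotient 46, remainder 0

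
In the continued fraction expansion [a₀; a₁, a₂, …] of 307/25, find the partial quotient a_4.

3

Repeatedly divide and take the remainder:
307 ÷ 25 → quotient 12, remainder 7
25 ÷ 7 → quotient 3, remainder 4
7 ÷ 4 → quotient 1, remainder 3
4 ÷ 3 → quotient 1, remainder 1
3 ÷ 1 → quotient 3, remainder 0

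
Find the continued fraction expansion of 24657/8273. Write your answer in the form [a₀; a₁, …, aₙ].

[2; 1, 50, 14, 1, 2, 1, 2]

Repeatedly divide and take the remainder:
24657 = 2·8273 + 8111, so a_0 = 2
8273 = 1·8111 + 162, so a_1 = 1
8111 = 50·162 + 11, so a_2 = 50
162 = 14·11 + 8, so a_3 = 14
11 = 1·8 + 3, so a_4 = 1
8 = 2·3 + 2, so a_5 = 2
3 = 1·2 + 1, so a_6 = 1
2 = 2·1 + 0, so a_7 = 2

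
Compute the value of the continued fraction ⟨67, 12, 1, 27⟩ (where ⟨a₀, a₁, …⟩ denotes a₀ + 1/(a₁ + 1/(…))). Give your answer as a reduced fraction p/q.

24349/363

Starting at the tail and folding back:
Start with 27.
1 + 1/(27/1) = 1 + 1/27 = 28/27
12 + 1/(28/27) = 12 + 27/28 = 363/28
67 + 1/(363/28) = 67 + 28/363 = 24349/363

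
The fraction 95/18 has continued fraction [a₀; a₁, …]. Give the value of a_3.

⌊95/18⌋ = 5, remainder 5
⌊18/5⌋ = 3, remainder 3
⌊5/3⌋ = 1, remainder 2
⌊3/2⌋ = 1, remainder 1

1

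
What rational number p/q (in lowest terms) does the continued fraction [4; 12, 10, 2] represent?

1037/254

Build up convergents one term at a time:
a_0 = 4: 4/1
a_1 = 12: 49/12
a_2 = 10: 494/121
a_3 = 2: 1037/254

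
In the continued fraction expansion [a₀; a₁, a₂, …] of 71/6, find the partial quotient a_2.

71 ÷ 6 → quotient 11, remainder 5
6 ÷ 5 → quotient 1, remainder 1
5 ÷ 1 → quotient 5, remainder 0

5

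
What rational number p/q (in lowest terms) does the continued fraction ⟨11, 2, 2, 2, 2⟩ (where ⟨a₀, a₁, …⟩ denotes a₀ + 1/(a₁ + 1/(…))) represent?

331/29

a_0 = 11: 11/1
a_1 = 2: 23/2
a_2 = 2: 57/5
a_3 = 2: 137/12
a_4 = 2: 331/29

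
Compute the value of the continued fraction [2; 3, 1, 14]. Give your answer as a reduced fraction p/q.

Start with 14.
1 + 1/(14/1) = 1 + 1/14 = 15/14
3 + 1/(15/14) = 3 + 14/15 = 59/15
2 + 1/(59/15) = 2 + 15/59 = 133/59

133/59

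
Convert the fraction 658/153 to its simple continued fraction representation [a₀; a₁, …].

Repeatedly divide and take the remainder:
658 = 4·153 + 46, so a_0 = 4
153 = 3·46 + 15, so a_1 = 3
46 = 3·15 + 1, so a_2 = 3
15 = 15·1 + 0, so a_3 = 15

[4; 3, 3, 15]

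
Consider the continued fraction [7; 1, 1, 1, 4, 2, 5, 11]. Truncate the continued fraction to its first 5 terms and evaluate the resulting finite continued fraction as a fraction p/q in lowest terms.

107/14

Use the convergent recurrence hₖ = aₖ·hₖ₋₁ + hₖ₋₂ (and likewise for the denominators kₖ):
a_0 = 7: 7/1
a_1 = 1: 8/1
a_2 = 1: 15/2
a_3 = 1: 23/3
a_4 = 4: 107/14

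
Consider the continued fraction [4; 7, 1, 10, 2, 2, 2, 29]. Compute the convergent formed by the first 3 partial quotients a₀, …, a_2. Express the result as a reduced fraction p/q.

Start with 1.
7 + 1/(1/1) = 7 + 1/1 = 8/1
4 + 1/(8/1) = 4 + 1/8 = 33/8

33/8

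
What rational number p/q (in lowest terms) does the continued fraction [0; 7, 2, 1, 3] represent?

11/81

Start with 3.
1 + 1/(3/1) = 1 + 1/3 = 4/3
2 + 1/(4/3) = 2 + 3/4 = 11/4
7 + 1/(11/4) = 7 + 4/11 = 81/11
0 + 1/(81/11) = 0 + 11/81 = 11/81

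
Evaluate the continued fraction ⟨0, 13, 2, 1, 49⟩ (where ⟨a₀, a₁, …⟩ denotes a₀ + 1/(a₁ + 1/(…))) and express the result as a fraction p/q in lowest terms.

149/1987

a_0 = 0: 0/1
a_1 = 13: 1/13
a_2 = 2: 2/27
a_3 = 1: 3/40
a_4 = 49: 149/1987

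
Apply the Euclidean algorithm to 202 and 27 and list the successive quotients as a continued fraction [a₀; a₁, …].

[7; 2, 13]

Run the Euclidean algorithm, recording each quotient:
⌊202/27⌋ = 7, remainder 13
⌊27/13⌋ = 2, remainder 1
⌊13/1⌋ = 13, remainder 0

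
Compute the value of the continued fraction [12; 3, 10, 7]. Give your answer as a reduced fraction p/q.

2711/220

Starting at the tail and folding back:
Start with 7.
10 + 1/(7/1) = 10 + 1/7 = 71/7
3 + 1/(71/7) = 3 + 7/71 = 220/71
12 + 1/(220/71) = 12 + 71/220 = 2711/220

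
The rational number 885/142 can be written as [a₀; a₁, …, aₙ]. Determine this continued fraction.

[6; 4, 3, 3, 3]

⌊885/142⌋ = 6, remainder 33
⌊142/33⌋ = 4, remainder 10
⌊33/10⌋ = 3, remainder 3
⌊10/3⌋ = 3, remainder 1
⌊3/1⌋ = 3, remainder 0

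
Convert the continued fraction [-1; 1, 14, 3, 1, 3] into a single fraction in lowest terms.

Starting at the tail and folding back:
Start with 3.
1 + 1/(3/1) = 1 + 1/3 = 4/3
3 + 1/(4/3) = 3 + 3/4 = 15/4
14 + 1/(15/4) = 14 + 4/15 = 214/15
1 + 1/(214/15) = 1 + 15/214 = 229/214
-1 + 1/(229/214) = -1 + 214/229 = -15/229

-15/229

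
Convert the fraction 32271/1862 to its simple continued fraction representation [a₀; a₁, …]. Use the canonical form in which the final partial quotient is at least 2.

Run the Euclidean algorithm, recording each quotient:
32271 ÷ 1862 → quotient 17, remainder 617
1862 ÷ 617 → quotient 3, remainder 11
617 ÷ 11 → quotient 56, remainder 1
11 ÷ 1 → quotient 11, remainder 0

[17; 3, 56, 11]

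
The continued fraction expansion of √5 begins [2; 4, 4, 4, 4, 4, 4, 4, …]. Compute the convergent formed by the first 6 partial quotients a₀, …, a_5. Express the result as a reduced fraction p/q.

Compute successive convergents:
a_0 = 2: 2/1
a_1 = 4: 9/4
a_2 = 4: 38/17
a_3 = 4: 161/72
a_4 = 4: 682/305
a_5 = 4: 2889/1292

2889/1292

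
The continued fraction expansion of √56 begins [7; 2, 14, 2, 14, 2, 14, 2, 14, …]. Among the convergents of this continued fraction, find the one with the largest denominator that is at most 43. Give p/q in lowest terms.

a_0 = 7: 7/1  (≤ bound)
a_1 = 2: 15/2  (≤ bound)
a_2 = 14: 217/29  (≤ bound)
a_3 = 2: 449/60  (> 43, stop)

217/29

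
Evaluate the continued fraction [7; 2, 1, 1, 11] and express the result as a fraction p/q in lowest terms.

429/58

Starting at the tail and folding back:
Start with 11.
1 + 1/(11/1) = 1 + 1/11 = 12/11
1 + 1/(12/11) = 1 + 11/12 = 23/12
2 + 1/(23/12) = 2 + 12/23 = 58/23
7 + 1/(58/23) = 7 + 23/58 = 429/58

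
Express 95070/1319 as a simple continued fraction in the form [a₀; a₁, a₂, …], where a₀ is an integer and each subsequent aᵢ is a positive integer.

⌊95070/1319⌋ = 72, remainder 102
⌊1319/102⌋ = 12, remainder 95
⌊102/95⌋ = 1, remainder 7
⌊95/7⌋ = 13, remainder 4
⌊7/4⌋ = 1, remainder 3
⌊4/3⌋ = 1, remainder 1
⌊3/1⌋ = 3, remainder 0

[72; 12, 1, 13, 1, 1, 3]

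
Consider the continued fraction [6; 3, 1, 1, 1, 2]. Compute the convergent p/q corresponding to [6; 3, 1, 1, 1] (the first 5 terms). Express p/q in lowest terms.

69/11

Start with 1.
1 + 1/(1/1) = 1 + 1/1 = 2/1
1 + 1/(2/1) = 1 + 1/2 = 3/2
3 + 1/(3/2) = 3 + 2/3 = 11/3
6 + 1/(11/3) = 6 + 3/11 = 69/11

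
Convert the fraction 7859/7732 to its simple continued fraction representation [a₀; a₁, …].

[1; 60, 1, 7, 2, 7]

7859 = 1·7732 + 127, so a_0 = 1
7732 = 60·127 + 112, so a_1 = 60
127 = 1·112 + 15, so a_2 = 1
112 = 7·15 + 7, so a_3 = 7
15 = 2·7 + 1, so a_4 = 2
7 = 7·1 + 0, so a_5 = 7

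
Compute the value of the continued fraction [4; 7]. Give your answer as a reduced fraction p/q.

Start with 7.
4 + 1/(7/1) = 4 + 1/7 = 29/7

29/7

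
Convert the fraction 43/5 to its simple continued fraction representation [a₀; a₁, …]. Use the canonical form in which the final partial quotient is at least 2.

[8; 1, 1, 2]

43 ÷ 5 → quotient 8, remainder 3
5 ÷ 3 → quotient 1, remainder 2
3 ÷ 2 → quotient 1, remainder 1
2 ÷ 1 → quotient 2, remainder 0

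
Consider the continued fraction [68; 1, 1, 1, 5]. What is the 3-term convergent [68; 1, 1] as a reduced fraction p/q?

a_0 = 68: 68/1
a_1 = 1: 69/1
a_2 = 1: 137/2

137/2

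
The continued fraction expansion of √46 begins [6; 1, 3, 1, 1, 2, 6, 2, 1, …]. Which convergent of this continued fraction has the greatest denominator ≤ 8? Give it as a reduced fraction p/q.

34/5

a_0 = 6: 6/1  (≤ bound)
a_1 = 1: 7/1  (≤ bound)
a_2 = 3: 27/4  (≤ bound)
a_3 = 1: 34/5  (≤ bound)
a_4 = 1: 61/9  (> 8, stop)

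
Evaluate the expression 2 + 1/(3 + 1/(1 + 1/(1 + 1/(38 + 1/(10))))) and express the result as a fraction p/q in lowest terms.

6186/2707

a_0 = 2: 2/1
a_1 = 3: 7/3
a_2 = 1: 9/4
a_3 = 1: 16/7
a_4 = 38: 617/270
a_5 = 10: 6186/2707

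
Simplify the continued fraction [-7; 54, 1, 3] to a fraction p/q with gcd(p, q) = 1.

Compute successive convergents:
a_0 = -7: -7/1
a_1 = 54: -377/54
a_2 = 1: -384/55
a_3 = 3: -1529/219

-1529/219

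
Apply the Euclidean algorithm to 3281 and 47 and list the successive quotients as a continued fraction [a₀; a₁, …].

Run the Euclidean algorithm, recording each quotient:
3281 ÷ 47 → quotient 69, remainder 38
47 ÷ 38 → quotient 1, remainder 9
38 ÷ 9 → quotient 4, remainder 2
9 ÷ 2 → quotient 4, remainder 1
2 ÷ 1 → quotient 2, remainder 0

[69; 1, 4, 4, 2]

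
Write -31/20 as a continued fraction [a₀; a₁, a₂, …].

-31 ÷ 20 → quotient -2, remainder 9
20 ÷ 9 → quotient 2, remainder 2
9 ÷ 2 → quotient 4, remainder 1
2 ÷ 1 → quotient 2, remainder 0

[-2; 2, 4, 2]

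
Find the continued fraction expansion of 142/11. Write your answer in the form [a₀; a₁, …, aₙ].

⌊142/11⌋ = 12, remainder 10
⌊11/10⌋ = 1, remainder 1
⌊10/1⌋ = 10, remainder 0

[12; 1, 10]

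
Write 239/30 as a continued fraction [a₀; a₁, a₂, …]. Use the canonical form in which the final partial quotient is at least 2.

Repeatedly divide and take the remainder:
239 ÷ 30 → quotient 7, remainder 29
30 ÷ 29 → quotient 1, remainder 1
29 ÷ 1 → quotient 29, remainder 0

[7; 1, 29]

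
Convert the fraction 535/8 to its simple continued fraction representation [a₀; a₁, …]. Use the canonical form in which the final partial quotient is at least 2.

[66; 1, 7]

535 ÷ 8 → quotient 66, remainder 7
8 ÷ 7 → quotient 1, remainder 1
7 ÷ 1 → quotient 7, remainder 0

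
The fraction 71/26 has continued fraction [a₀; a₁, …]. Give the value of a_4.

Repeatedly divide and take the remainder:
71 = 2·26 + 19, so a_0 = 2
26 = 1·19 + 7, so a_1 = 1
19 = 2·7 + 5, so a_2 = 2
7 = 1·5 + 2, so a_3 = 1
5 = 2·2 + 1, so a_4 = 2

2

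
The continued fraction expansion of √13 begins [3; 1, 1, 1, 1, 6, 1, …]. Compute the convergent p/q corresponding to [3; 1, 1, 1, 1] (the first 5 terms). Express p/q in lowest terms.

Start with 1.
1 + 1/(1/1) = 1 + 1/1 = 2/1
1 + 1/(2/1) = 1 + 1/2 = 3/2
1 + 1/(3/2) = 1 + 2/3 = 5/3
3 + 1/(5/3) = 3 + 3/5 = 18/5

18/5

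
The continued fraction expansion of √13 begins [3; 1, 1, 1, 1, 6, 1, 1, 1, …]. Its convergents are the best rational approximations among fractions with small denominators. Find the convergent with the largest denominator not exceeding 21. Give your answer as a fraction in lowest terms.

18/5

a_0 = 3: 3/1  (≤ bound)
a_1 = 1: 4/1  (≤ bound)
a_2 = 1: 7/2  (≤ bound)
a_3 = 1: 11/3  (≤ bound)
a_4 = 1: 18/5  (≤ bound)
a_5 = 6: 119/33  (> 21, stop)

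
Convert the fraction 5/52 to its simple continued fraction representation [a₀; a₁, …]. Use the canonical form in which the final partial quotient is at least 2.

⌊5/52⌋ = 0, remainder 5
⌊52/5⌋ = 10, remainder 2
⌊5/2⌋ = 2, remainder 1
⌊2/1⌋ = 2, remainder 0

[0; 10, 2, 2]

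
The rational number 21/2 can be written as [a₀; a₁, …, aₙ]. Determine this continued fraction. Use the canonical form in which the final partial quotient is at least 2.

[10; 2]

21 ÷ 2 → quotient 10, remainder 1
2 ÷ 1 → quotient 2, remainder 0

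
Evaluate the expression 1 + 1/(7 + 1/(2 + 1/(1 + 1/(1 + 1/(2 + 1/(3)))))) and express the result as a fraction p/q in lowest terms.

Start with 3.
2 + 1/(3/1) = 2 + 1/3 = 7/3
1 + 1/(7/3) = 1 + 3/7 = 10/7
1 + 1/(10/7) = 1 + 7/10 = 17/10
2 + 1/(17/10) = 2 + 10/17 = 44/17
7 + 1/(44/17) = 7 + 17/44 = 325/44
1 + 1/(325/44) = 1 + 44/325 = 369/325

369/325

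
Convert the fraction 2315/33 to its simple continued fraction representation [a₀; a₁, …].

Repeatedly divide and take the remainder:
⌊2315/33⌋ = 70, remainder 5
⌊33/5⌋ = 6, remainder 3
⌊5/3⌋ = 1, remainder 2
⌊3/2⌋ = 1, remainder 1
⌊2/1⌋ = 2, remainder 0

[70; 6, 1, 1, 2]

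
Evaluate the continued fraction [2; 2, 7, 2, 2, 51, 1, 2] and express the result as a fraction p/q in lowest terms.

30462/12341

Start with 2.
1 + 1/(2/1) = 1 + 1/2 = 3/2
51 + 1/(3/2) = 51 + 2/3 = 155/3
2 + 1/(155/3) = 2 + 3/155 = 313/155
2 + 1/(313/155) = 2 + 155/313 = 781/313
7 + 1/(781/313) = 7 + 313/781 = 5780/781
2 + 1/(5780/781) = 2 + 781/5780 = 12341/5780
2 + 1/(12341/5780) = 2 + 5780/12341 = 30462/12341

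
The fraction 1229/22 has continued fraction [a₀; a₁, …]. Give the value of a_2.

1229 = 55·22 + 19, so a_0 = 55
22 = 1·19 + 3, so a_1 = 1
19 = 6·3 + 1, so a_2 = 6

6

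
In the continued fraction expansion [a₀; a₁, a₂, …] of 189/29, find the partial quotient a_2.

1

189 = 6·29 + 15, so a_0 = 6
29 = 1·15 + 14, so a_1 = 1
15 = 1·14 + 1, so a_2 = 1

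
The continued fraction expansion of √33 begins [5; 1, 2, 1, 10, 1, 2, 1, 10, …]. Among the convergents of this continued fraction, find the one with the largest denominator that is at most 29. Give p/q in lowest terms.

a_0 = 5: 5/1  (≤ bound)
a_1 = 1: 6/1  (≤ bound)
a_2 = 2: 17/3  (≤ bound)
a_3 = 1: 23/4  (≤ bound)
a_4 = 10: 247/43  (> 29, stop)

23/4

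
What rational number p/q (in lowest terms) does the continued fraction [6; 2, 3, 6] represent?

283/44

Start with 6.
3 + 1/(6/1) = 3 + 1/6 = 19/6
2 + 1/(19/6) = 2 + 6/19 = 44/19
6 + 1/(44/19) = 6 + 19/44 = 283/44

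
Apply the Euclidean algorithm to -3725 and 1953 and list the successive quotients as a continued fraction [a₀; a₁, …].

-3725 ÷ 1953 → quotient -2, remainder 181
1953 ÷ 181 → quotient 10, remainder 143
181 ÷ 143 → quotient 1, remainder 38
143 ÷ 38 → quotient 3, remainder 29
38 ÷ 29 → quotient 1, remainder 9
29 ÷ 9 → quotient 3, remainder 2
9 ÷ 2 → quotient 4, remainder 1
2 ÷ 1 → quotient 2, remainder 0

[-2; 10, 1, 3, 1, 3, 4, 2]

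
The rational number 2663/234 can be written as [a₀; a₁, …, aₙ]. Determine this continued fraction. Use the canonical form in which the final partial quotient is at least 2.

[11; 2, 1, 1, 1, 2, 3, 3]

Apply division with remainder until the remainder is 0:
2663 ÷ 234 → quotient 11, remainder 89
234 ÷ 89 → quotient 2, remainder 56
89 ÷ 56 → quotient 1, remainder 33
56 ÷ 33 → quotient 1, remainder 23
33 ÷ 23 → quotient 1, remainder 10
23 ÷ 10 → quotient 2, remainder 3
10 ÷ 3 → quotient 3, remainder 1
3 ÷ 1 → quotient 3, remainder 0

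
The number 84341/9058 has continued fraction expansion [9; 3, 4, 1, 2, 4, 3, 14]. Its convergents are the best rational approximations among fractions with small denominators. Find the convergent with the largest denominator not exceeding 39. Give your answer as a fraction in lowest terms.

a_0 = 9: 9/1  (≤ bound)
a_1 = 3: 28/3  (≤ bound)
a_2 = 4: 121/13  (≤ bound)
a_3 = 1: 149/16  (≤ bound)
a_4 = 2: 419/45  (> 39, stop)

149/16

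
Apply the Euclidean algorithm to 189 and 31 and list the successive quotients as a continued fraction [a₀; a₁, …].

[6; 10, 3]

⌊189/31⌋ = 6, remainder 3
⌊31/3⌋ = 10, remainder 1
⌊3/1⌋ = 3, remainder 0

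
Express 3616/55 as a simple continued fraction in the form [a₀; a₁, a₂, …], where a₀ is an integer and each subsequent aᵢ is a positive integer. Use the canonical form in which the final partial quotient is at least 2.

[65; 1, 2, 1, 13]

Apply division with remainder until the remainder is 0:
3616 ÷ 55 → quotient 65, remainder 41
55 ÷ 41 → quotient 1, remainder 14
41 ÷ 14 → quotient 2, remainder 13
14 ÷ 13 → quotient 1, remainder 1
13 ÷ 1 → quotient 13, remainder 0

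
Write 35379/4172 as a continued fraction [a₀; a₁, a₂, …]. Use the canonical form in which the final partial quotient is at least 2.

[8; 2, 12, 15, 11]

Run the Euclidean algorithm, recording each quotient:
⌊35379/4172⌋ = 8, remainder 2003
⌊4172/2003⌋ = 2, remainder 166
⌊2003/166⌋ = 12, remainder 11
⌊166/11⌋ = 15, remainder 1
⌊11/1⌋ = 11, remainder 0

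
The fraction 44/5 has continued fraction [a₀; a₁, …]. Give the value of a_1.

1

⌊44/5⌋ = 8, remainder 4
⌊5/4⌋ = 1, remainder 1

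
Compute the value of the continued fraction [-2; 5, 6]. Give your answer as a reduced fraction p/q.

Compute successive convergents:
a_0 = -2: -2/1
a_1 = 5: -9/5
a_2 = 6: -56/31

-56/31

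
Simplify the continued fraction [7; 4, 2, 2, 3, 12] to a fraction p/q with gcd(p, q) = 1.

6663/922

Start with 12.
3 + 1/(12/1) = 3 + 1/12 = 37/12
2 + 1/(37/12) = 2 + 12/37 = 86/37
2 + 1/(86/37) = 2 + 37/86 = 209/86
4 + 1/(209/86) = 4 + 86/209 = 922/209
7 + 1/(922/209) = 7 + 209/922 = 6663/922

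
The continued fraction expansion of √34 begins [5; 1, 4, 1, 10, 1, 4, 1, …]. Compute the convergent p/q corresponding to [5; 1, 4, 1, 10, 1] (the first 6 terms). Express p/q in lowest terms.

Start with 1.
10 + 1/(1/1) = 10 + 1/1 = 11/1
1 + 1/(11/1) = 1 + 1/11 = 12/11
4 + 1/(12/11) = 4 + 11/12 = 59/12
1 + 1/(59/12) = 1 + 12/59 = 71/59
5 + 1/(71/59) = 5 + 59/71 = 414/71

414/71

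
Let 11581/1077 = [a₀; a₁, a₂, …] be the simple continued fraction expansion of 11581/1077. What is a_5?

6

11581 = 10·1077 + 811, so a_0 = 10
1077 = 1·811 + 266, so a_1 = 1
811 = 3·266 + 13, so a_2 = 3
266 = 20·13 + 6, so a_3 = 20
13 = 2·6 + 1, so a_4 = 2
6 = 6·1 + 0, so a_5 = 6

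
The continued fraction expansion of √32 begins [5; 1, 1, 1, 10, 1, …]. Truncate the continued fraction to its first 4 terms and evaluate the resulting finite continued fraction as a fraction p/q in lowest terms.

Start with 1.
1 + 1/(1/1) = 1 + 1/1 = 2/1
1 + 1/(2/1) = 1 + 1/2 = 3/2
5 + 1/(3/2) = 5 + 2/3 = 17/3

17/3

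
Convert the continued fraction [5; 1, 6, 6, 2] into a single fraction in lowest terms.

Use the convergent recurrence hₖ = aₖ·hₖ₋₁ + hₖ₋₂ (and likewise for the denominators kₖ):
a_0 = 5: 5/1
a_1 = 1: 6/1
a_2 = 6: 41/7
a_3 = 6: 252/43
a_4 = 2: 545/93

545/93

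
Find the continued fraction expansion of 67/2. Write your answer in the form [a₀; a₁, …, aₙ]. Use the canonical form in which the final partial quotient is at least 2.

Apply division with remainder until the remainder is 0:
67 ÷ 2 → quotient 33, remainder 1
2 ÷ 1 → quotient 2, remainder 0

[33; 2]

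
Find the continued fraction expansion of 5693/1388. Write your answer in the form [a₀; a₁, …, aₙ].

[4; 9, 1, 5, 2, 2, 4]

⌊5693/1388⌋ = 4, remainder 141
⌊1388/141⌋ = 9, remainder 119
⌊141/119⌋ = 1, remainder 22
⌊119/22⌋ = 5, remainder 9
⌊22/9⌋ = 2, remainder 4
⌊9/4⌋ = 2, remainder 1
⌊4/1⌋ = 4, remainder 0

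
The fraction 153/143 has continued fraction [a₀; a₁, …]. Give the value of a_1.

153 ÷ 143 → quotient 1, remainder 10
143 ÷ 10 → quotient 14, remainder 3

14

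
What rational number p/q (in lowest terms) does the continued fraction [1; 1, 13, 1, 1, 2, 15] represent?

Compute successive convergents:
a_0 = 1: 1/1
a_1 = 1: 2/1
a_2 = 13: 27/14
a_3 = 1: 29/15
a_4 = 1: 56/29
a_5 = 2: 141/73
a_6 = 15: 2171/1124

2171/1124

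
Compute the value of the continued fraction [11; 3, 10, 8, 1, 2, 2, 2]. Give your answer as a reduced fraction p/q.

Start with 2.
2 + 1/(2/1) = 2 + 1/2 = 5/2
2 + 1/(5/2) = 2 + 2/5 = 12/5
1 + 1/(12/5) = 1 + 5/12 = 17/12
8 + 1/(17/12) = 8 + 12/17 = 148/17
10 + 1/(148/17) = 10 + 17/148 = 1497/148
3 + 1/(1497/148) = 3 + 148/1497 = 4639/1497
11 + 1/(4639/1497) = 11 + 1497/4639 = 52526/4639

52526/4639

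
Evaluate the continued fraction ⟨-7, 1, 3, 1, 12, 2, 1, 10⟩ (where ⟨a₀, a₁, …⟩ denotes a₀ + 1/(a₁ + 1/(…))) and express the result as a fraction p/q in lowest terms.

-13045/2103

Start with 10.
1 + 1/(10/1) = 1 + 1/10 = 11/10
2 + 1/(11/10) = 2 + 10/11 = 32/11
12 + 1/(32/11) = 12 + 11/32 = 395/32
1 + 1/(395/32) = 1 + 32/395 = 427/395
3 + 1/(427/395) = 3 + 395/427 = 1676/427
1 + 1/(1676/427) = 1 + 427/1676 = 2103/1676
-7 + 1/(2103/1676) = -7 + 1676/2103 = -13045/2103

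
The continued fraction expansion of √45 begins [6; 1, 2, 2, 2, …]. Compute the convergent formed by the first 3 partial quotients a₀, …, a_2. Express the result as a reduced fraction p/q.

Starting at the tail and folding back:
Start with 2.
1 + 1/(2/1) = 1 + 1/2 = 3/2
6 + 1/(3/2) = 6 + 2/3 = 20/3

20/3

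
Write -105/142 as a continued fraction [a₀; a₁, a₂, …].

-105 = -1·142 + 37, so a_0 = -1
142 = 3·37 + 31, so a_1 = 3
37 = 1·31 + 6, so a_2 = 1
31 = 5·6 + 1, so a_3 = 5
6 = 6·1 + 0, so a_4 = 6

[-1; 3, 1, 5, 6]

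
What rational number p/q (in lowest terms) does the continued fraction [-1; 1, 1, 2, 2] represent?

a_0 = -1: -1/1
a_1 = 1: 0/1
a_2 = 1: -1/2
a_3 = 2: -2/5
a_4 = 2: -5/12

-5/12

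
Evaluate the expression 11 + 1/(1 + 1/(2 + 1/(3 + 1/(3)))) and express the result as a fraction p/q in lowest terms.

386/33

a_0 = 11: 11/1
a_1 = 1: 12/1
a_2 = 2: 35/3
a_3 = 3: 117/10
a_4 = 3: 386/33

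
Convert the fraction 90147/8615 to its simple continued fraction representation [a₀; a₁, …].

[10; 2, 6, 2, 3, 2, 3, 11]

Apply division with remainder until the remainder is 0:
90147 = 10·8615 + 3997, so a_0 = 10
8615 = 2·3997 + 621, so a_1 = 2
3997 = 6·621 + 271, so a_2 = 6
621 = 2·271 + 79, so a_3 = 2
271 = 3·79 + 34, so a_4 = 3
79 = 2·34 + 11, so a_5 = 2
34 = 3·11 + 1, so a_6 = 3
11 = 11·1 + 0, so a_7 = 11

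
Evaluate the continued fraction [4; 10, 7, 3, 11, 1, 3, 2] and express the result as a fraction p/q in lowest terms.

99503/24277

Starting at the tail and folding back:
Start with 2.
3 + 1/(2/1) = 3 + 1/2 = 7/2
1 + 1/(7/2) = 1 + 2/7 = 9/7
11 + 1/(9/7) = 11 + 7/9 = 106/9
3 + 1/(106/9) = 3 + 9/106 = 327/106
7 + 1/(327/106) = 7 + 106/327 = 2395/327
10 + 1/(2395/327) = 10 + 327/2395 = 24277/2395
4 + 1/(24277/2395) = 4 + 2395/24277 = 99503/24277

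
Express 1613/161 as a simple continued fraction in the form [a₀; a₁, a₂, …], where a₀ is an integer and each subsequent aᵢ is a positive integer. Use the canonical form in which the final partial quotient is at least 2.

[10; 53, 1, 2]

1613 = 10·161 + 3, so a_0 = 10
161 = 53·3 + 2, so a_1 = 53
3 = 1·2 + 1, so a_2 = 1
2 = 2·1 + 0, so a_3 = 2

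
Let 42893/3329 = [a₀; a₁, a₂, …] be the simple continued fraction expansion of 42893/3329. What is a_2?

42893 = 12·3329 + 2945, so a_0 = 12
3329 = 1·2945 + 384, so a_1 = 1
2945 = 7·384 + 257, so a_2 = 7

7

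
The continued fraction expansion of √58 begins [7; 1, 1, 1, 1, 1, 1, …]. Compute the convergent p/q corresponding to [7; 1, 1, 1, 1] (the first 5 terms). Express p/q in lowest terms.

Collapse the nested fraction from the inside out:
Start with 1.
1 + 1/(1/1) = 1 + 1/1 = 2/1
1 + 1/(2/1) = 1 + 1/2 = 3/2
1 + 1/(3/2) = 1 + 2/3 = 5/3
7 + 1/(5/3) = 7 + 3/5 = 38/5

38/5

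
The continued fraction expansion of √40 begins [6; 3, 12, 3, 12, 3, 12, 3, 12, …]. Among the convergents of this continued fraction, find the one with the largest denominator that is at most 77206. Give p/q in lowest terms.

a_0 = 6: 6/1  (≤ bound)
a_1 = 3: 19/3  (≤ bound)
a_2 = 12: 234/37  (≤ bound)
a_3 = 3: 721/114  (≤ bound)
a_4 = 12: 8886/1405  (≤ bound)
a_5 = 3: 27379/4329  (≤ bound)
a_6 = 12: 337434/53353  (≤ bound)
a_7 = 3: 1039681/164388  (> 77206, stop)

337434/53353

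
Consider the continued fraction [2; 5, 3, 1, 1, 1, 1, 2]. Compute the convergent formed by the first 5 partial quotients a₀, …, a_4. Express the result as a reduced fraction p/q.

81/37

Start with 1.
1 + 1/(1/1) = 1 + 1/1 = 2/1
3 + 1/(2/1) = 3 + 1/2 = 7/2
5 + 1/(7/2) = 5 + 2/7 = 37/7
2 + 1/(37/7) = 2 + 7/37 = 81/37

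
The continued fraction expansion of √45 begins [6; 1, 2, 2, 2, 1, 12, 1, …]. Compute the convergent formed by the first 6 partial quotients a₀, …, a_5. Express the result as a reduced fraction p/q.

a_0 = 6: 6/1
a_1 = 1: 7/1
a_2 = 2: 20/3
a_3 = 2: 47/7
a_4 = 2: 114/17
a_5 = 1: 161/24

161/24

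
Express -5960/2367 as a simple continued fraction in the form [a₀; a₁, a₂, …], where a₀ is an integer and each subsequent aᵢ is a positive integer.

⌊-5960/2367⌋ = -3, remainder 1141
⌊2367/1141⌋ = 2, remainder 85
⌊1141/85⌋ = 13, remainder 36
⌊85/36⌋ = 2, remainder 13
⌊36/13⌋ = 2, remainder 10
⌊13/10⌋ = 1, remainder 3
⌊10/3⌋ = 3, remainder 1
⌊3/1⌋ = 3, remainder 0

[-3; 2, 13, 2, 2, 1, 3, 3]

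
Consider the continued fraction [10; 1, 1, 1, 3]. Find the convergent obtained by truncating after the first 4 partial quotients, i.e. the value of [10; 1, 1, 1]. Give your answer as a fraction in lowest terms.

32/3

Start with 1.
1 + 1/(1/1) = 1 + 1/1 = 2/1
1 + 1/(2/1) = 1 + 1/2 = 3/2
10 + 1/(3/2) = 10 + 2/3 = 32/3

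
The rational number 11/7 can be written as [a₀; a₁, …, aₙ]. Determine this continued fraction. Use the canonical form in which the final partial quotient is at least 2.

Run the Euclidean algorithm, recording each quotient:
11 = 1·7 + 4, so a_0 = 1
7 = 1·4 + 3, so a_1 = 1
4 = 1·3 + 1, so a_2 = 1
3 = 3·1 + 0, so a_3 = 3

[1; 1, 1, 3]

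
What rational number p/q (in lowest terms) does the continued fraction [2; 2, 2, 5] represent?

a_0 = 2: 2/1
a_1 = 2: 5/2
a_2 = 2: 12/5
a_3 = 5: 65/27

65/27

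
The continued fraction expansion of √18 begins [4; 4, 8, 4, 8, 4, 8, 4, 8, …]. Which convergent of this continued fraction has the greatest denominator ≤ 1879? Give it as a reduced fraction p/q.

a_0 = 4: 4/1  (≤ bound)
a_1 = 4: 17/4  (≤ bound)
a_2 = 8: 140/33  (≤ bound)
a_3 = 4: 577/136  (≤ bound)
a_4 = 8: 4756/1121  (≤ bound)
a_5 = 4: 19601/4620  (> 1879, stop)

4756/1121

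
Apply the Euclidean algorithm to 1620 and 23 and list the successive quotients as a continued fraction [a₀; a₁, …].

1620 = 70·23 + 10, so a_0 = 70
23 = 2·10 + 3, so a_1 = 2
10 = 3·3 + 1, so a_2 = 3
3 = 3·1 + 0, so a_3 = 3

[70; 2, 3, 3]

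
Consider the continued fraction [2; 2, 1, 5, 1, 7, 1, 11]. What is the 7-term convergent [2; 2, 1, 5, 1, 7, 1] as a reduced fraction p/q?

416/177

Work from the innermost term outward:
Start with 1.
7 + 1/(1/1) = 7 + 1/1 = 8/1
1 + 1/(8/1) = 1 + 1/8 = 9/8
5 + 1/(9/8) = 5 + 8/9 = 53/9
1 + 1/(53/9) = 1 + 9/53 = 62/53
2 + 1/(62/53) = 2 + 53/62 = 177/62
2 + 1/(177/62) = 2 + 62/177 = 416/177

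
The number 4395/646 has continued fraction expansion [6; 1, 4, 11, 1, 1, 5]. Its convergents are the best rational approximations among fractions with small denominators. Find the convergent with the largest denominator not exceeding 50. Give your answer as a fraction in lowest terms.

a_0 = 6: 6/1  (≤ bound)
a_1 = 1: 7/1  (≤ bound)
a_2 = 4: 34/5  (≤ bound)
a_3 = 11: 381/56  (> 50, stop)

34/5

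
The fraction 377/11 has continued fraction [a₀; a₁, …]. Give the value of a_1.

3

Apply division with remainder until the remainder is 0:
377 = 34·11 + 3, so a_0 = 34
11 = 3·3 + 2, so a_1 = 3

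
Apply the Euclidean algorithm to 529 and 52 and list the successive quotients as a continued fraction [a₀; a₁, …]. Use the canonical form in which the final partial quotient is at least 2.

Apply division with remainder until the remainder is 0:
529 = 10·52 + 9, so a_0 = 10
52 = 5·9 + 7, so a_1 = 5
9 = 1·7 + 2, so a_2 = 1
7 = 3·2 + 1, so a_3 = 3
2 = 2·1 + 0, so a_4 = 2

[10; 5, 1, 3, 2]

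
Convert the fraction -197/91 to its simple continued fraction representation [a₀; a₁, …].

[-3; 1, 5, 15]

-197 = -3·91 + 76, so a_0 = -3
91 = 1·76 + 15, so a_1 = 1
76 = 5·15 + 1, so a_2 = 5
15 = 15·1 + 0, so a_3 = 15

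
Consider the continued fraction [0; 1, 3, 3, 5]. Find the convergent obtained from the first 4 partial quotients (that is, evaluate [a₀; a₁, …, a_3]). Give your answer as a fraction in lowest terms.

Work from the innermost term outward:
Start with 3.
3 + 1/(3/1) = 3 + 1/3 = 10/3
1 + 1/(10/3) = 1 + 3/10 = 13/10
0 + 1/(13/10) = 0 + 10/13 = 10/13

10/13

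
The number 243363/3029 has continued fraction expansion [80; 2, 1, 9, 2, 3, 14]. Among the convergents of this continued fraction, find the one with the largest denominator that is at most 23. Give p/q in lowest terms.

241/3

List convergents until the denominator exceeds the bound:
a_0 = 80: 80/1  (≤ bound)
a_1 = 2: 161/2  (≤ bound)
a_2 = 1: 241/3  (≤ bound)
a_3 = 9: 2330/29  (> 23, stop)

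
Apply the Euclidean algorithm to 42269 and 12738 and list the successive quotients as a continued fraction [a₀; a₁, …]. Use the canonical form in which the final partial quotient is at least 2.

42269 ÷ 12738 → quotient 3, remainder 4055
12738 ÷ 4055 → quotient 3, remainder 573
4055 ÷ 573 → quotient 7, remainder 44
573 ÷ 44 → quotient 13, remainder 1
44 ÷ 1 → quotient 44, remainder 0

[3; 3, 7, 13, 44]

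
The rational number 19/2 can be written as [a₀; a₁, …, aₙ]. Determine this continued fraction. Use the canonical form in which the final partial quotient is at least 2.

[9; 2]

19 ÷ 2 → quotient 9, remainder 1
2 ÷ 1 → quotient 2, remainder 0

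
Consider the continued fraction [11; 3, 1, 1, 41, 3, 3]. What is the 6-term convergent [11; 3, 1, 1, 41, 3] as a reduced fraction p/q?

9931/880

Start with 3.
41 + 1/(3/1) = 41 + 1/3 = 124/3
1 + 1/(124/3) = 1 + 3/124 = 127/124
1 + 1/(127/124) = 1 + 124/127 = 251/127
3 + 1/(251/127) = 3 + 127/251 = 880/251
11 + 1/(880/251) = 11 + 251/880 = 9931/880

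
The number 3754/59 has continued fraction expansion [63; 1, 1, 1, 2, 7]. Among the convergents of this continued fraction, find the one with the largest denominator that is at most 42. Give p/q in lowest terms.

509/8

List convergents until the denominator exceeds the bound:
a_0 = 63: 63/1  (≤ bound)
a_1 = 1: 64/1  (≤ bound)
a_2 = 1: 127/2  (≤ bound)
a_3 = 1: 191/3  (≤ bound)
a_4 = 2: 509/8  (≤ bound)
a_5 = 7: 3754/59  (> 42, stop)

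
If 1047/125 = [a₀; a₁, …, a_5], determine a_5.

1047 ÷ 125 → quotient 8, remainder 47
125 ÷ 47 → quotient 2, remainder 31
47 ÷ 31 → quotient 1, remainder 16
31 ÷ 16 → quotient 1, remainder 15
16 ÷ 15 → quotient 1, remainder 1
15 ÷ 1 → quotient 15, remainder 0

15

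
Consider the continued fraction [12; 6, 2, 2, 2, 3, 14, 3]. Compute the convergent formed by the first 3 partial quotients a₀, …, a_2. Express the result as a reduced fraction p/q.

a_0 = 12: 12/1
a_1 = 6: 73/6
a_2 = 2: 158/13

158/13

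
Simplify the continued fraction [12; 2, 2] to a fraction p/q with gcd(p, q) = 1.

Starting at the tail and folding back:
Start with 2.
2 + 1/(2/1) = 2 + 1/2 = 5/2
12 + 1/(5/2) = 12 + 2/5 = 62/5

62/5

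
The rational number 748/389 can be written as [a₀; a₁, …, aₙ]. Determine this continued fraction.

⌊748/389⌋ = 1, remainder 359
⌊389/359⌋ = 1, remainder 30
⌊359/30⌋ = 11, remainder 29
⌊30/29⌋ = 1, remainder 1
⌊29/1⌋ = 29, remainder 0

[1; 1, 11, 1, 29]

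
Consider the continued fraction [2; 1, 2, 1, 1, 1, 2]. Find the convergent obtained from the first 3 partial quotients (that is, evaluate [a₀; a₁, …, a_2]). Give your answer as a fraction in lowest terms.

Build up convergents one term at a time:
a_0 = 2: 2/1
a_1 = 1: 3/1
a_2 = 2: 8/3

8/3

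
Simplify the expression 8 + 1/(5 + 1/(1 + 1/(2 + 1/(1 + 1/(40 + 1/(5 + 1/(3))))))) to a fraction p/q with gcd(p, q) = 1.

123108/15061

Start with 3.
5 + 1/(3/1) = 5 + 1/3 = 16/3
40 + 1/(16/3) = 40 + 3/16 = 643/16
1 + 1/(643/16) = 1 + 16/643 = 659/643
2 + 1/(659/643) = 2 + 643/659 = 1961/659
1 + 1/(1961/659) = 1 + 659/1961 = 2620/1961
5 + 1/(2620/1961) = 5 + 1961/2620 = 15061/2620
8 + 1/(15061/2620) = 8 + 2620/15061 = 123108/15061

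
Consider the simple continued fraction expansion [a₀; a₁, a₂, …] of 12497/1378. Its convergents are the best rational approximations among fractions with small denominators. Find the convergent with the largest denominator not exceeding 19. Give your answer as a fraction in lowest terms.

a_0 = 9: 9/1  (≤ bound)
a_1 = 14: 127/14  (≤ bound)
a_2 = 1: 136/15  (≤ bound)
a_3 = 1: 263/29  (> 19, stop)

136/15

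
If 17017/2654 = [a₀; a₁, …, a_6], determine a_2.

2

17017 ÷ 2654 → quotient 6, remainder 1093
2654 ÷ 1093 → quotient 2, remainder 468
1093 ÷ 468 → quotient 2, remainder 157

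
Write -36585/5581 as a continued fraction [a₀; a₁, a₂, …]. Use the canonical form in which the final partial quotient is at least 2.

Run the Euclidean algorithm, recording each quotient:
-36585 = -7·5581 + 2482, so a_0 = -7
5581 = 2·2482 + 617, so a_1 = 2
2482 = 4·617 + 14, so a_2 = 4
617 = 44·14 + 1, so a_3 = 44
14 = 14·1 + 0, so a_4 = 14

[-7; 2, 4, 44, 14]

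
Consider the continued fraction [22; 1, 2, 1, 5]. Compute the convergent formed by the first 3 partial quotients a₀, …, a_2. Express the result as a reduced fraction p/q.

Build up convergents one term at a time:
a_0 = 22: 22/1
a_1 = 1: 23/1
a_2 = 2: 68/3

68/3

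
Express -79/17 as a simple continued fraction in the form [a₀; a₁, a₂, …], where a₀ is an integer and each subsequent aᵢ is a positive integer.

[-5; 2, 1, 5]

Repeatedly divide and take the remainder:
-79 ÷ 17 → quotient -5, remainder 6
17 ÷ 6 → quotient 2, remainder 5
6 ÷ 5 → quotient 1, remainder 1
5 ÷ 1 → quotient 5, remainder 0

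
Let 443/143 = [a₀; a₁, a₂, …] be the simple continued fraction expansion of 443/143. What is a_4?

2

443 = 3·143 + 14, so a_0 = 3
143 = 10·14 + 3, so a_1 = 10
14 = 4·3 + 2, so a_2 = 4
3 = 1·2 + 1, so a_3 = 1
2 = 2·1 + 0, so a_4 = 2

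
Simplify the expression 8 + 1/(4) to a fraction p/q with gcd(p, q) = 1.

Work from the innermost term outward:
Start with 4.
8 + 1/(4/1) = 8 + 1/4 = 33/4

33/4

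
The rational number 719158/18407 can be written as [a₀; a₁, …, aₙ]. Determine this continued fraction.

[39; 14, 3, 12, 3, 1, 3, 2]

719158 ÷ 18407 → quotient 39, remainder 1285
18407 ÷ 1285 → quotient 14, remainder 417
1285 ÷ 417 → quotient 3, remainder 34
417 ÷ 34 → quotient 12, remainder 9
34 ÷ 9 → quotient 3, remainder 7
9 ÷ 7 → quotient 1, remainder 2
7 ÷ 2 → quotient 3, remainder 1
2 ÷ 1 → quotient 2, remainder 0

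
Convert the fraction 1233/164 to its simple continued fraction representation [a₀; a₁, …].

1233 ÷ 164 → quotient 7, remainder 85
164 ÷ 85 → quotient 1, remainder 79
85 ÷ 79 → quotient 1, remainder 6
79 ÷ 6 → quotient 13, remainder 1
6 ÷ 1 → quotient 6, remainder 0

[7; 1, 1, 13, 6]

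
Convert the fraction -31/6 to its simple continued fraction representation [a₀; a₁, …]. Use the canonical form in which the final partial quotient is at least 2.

[-6; 1, 5]

⌊-31/6⌋ = -6, remainder 5
⌊6/5⌋ = 1, remainder 1
⌊5/1⌋ = 5, remainder 0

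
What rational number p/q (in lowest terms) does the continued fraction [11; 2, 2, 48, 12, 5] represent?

a_0 = 11: 11/1
a_1 = 2: 23/2
a_2 = 2: 57/5
a_3 = 48: 2759/242
a_4 = 12: 33165/2909
a_5 = 5: 168584/14787

168584/14787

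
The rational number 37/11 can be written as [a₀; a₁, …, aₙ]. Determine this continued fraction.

37 ÷ 11 → quotient 3, remainder 4
11 ÷ 4 → quotient 2, remainder 3
4 ÷ 3 → quotient 1, remainder 1
3 ÷ 1 → quotient 3, remainder 0

[3; 2, 1, 3]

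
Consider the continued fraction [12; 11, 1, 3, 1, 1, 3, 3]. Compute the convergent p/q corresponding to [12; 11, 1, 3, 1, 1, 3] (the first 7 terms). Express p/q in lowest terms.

Starting at the tail and folding back:
Start with 3.
1 + 1/(3/1) = 1 + 1/3 = 4/3
1 + 1/(4/3) = 1 + 3/4 = 7/4
3 + 1/(7/4) = 3 + 4/7 = 25/7
1 + 1/(25/7) = 1 + 7/25 = 32/25
11 + 1/(32/25) = 11 + 25/32 = 377/32
12 + 1/(377/32) = 12 + 32/377 = 4556/377

4556/377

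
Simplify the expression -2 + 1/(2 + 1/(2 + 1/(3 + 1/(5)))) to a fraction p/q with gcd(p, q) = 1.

Start with 5.
3 + 1/(5/1) = 3 + 1/5 = 16/5
2 + 1/(16/5) = 2 + 5/16 = 37/16
2 + 1/(37/16) = 2 + 16/37 = 90/37
-2 + 1/(90/37) = -2 + 37/90 = -143/90

-143/90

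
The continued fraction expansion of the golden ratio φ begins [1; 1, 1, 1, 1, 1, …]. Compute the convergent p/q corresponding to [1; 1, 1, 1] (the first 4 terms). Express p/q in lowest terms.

5/3

Start with 1.
1 + 1/(1/1) = 1 + 1/1 = 2/1
1 + 1/(2/1) = 1 + 1/2 = 3/2
1 + 1/(3/2) = 1 + 2/3 = 5/3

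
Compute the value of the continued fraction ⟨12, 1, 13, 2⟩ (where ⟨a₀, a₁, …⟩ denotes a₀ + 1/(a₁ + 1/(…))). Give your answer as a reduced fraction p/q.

375/29

Build up convergents one term at a time:
a_0 = 12: 12/1
a_1 = 1: 13/1
a_2 = 13: 181/14
a_3 = 2: 375/29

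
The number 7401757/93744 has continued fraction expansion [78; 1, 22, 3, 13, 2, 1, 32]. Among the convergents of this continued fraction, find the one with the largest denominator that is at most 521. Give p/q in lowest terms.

5527/70

a_0 = 78: 78/1  (≤ bound)
a_1 = 1: 79/1  (≤ bound)
a_2 = 22: 1816/23  (≤ bound)
a_3 = 3: 5527/70  (≤ bound)
a_4 = 13: 73667/933  (> 521, stop)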